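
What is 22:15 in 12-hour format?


Hour: 22
22 - 12 = 10 → PM

10:15 PM


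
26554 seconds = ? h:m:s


7h 22m 34s

Hours: 26554 ÷ 3600 = 7 remainder 1354
Minutes: 1354 ÷ 60 = 22 remainder 34
Seconds: 34


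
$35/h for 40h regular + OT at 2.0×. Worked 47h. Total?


$1890.00

Regular: 40h × $35 = $1400.00
Overtime: 47 - 40 = 7h
OT pay: 7h × $35 × 2.0 = $490.00
Total = $1400.00 + $490.00 = $1890.00


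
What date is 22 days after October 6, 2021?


Start: October 6, 2021
Add 22 days
October 6 + 22 = October 28, 2021

October 28, 2021


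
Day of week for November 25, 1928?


Sunday

Zeller's congruence:
q=25, m=11, k=28, j=19
h = (25 + ⌊13×12/5⌋ + 28 + ⌊28/4⌋ + ⌊19/4⌋ - 2×19) mod 7
= (25 + 31 + 28 + 7 + 4 - 38) mod 7
= 57 mod 7 = 1
h=1 → Sunday


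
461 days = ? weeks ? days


Weeks: 461 ÷ 7 = 65 remainder 6

65 weeks 6 days


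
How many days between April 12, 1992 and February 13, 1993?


307 days

From April 12, 1992 to February 13, 1993
Rest of April 1992: 30 - 12 = 18
Full months: May 31, June 30, July 31, August 31, September 30, October 31, November 30, December 31, January 31
Days into February 1993: 13
Total = 18 + 31 + 30 + 31 + 31 + 30 + 31 + 30 + 31 + 31 + 13 = 307 days


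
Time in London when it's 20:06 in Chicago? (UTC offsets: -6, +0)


02:06 (next day)

Time difference = UTC+0 - UTC-6 = +6 hours
New hour = (20 + 6) mod 24
= 26 mod 24 = 2
Minutes unchanged → 02:06; 26 ≥ 24 → next day


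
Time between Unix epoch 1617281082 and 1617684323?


403241 seconds (112.0 hours / 4.67 days)

Difference = 1617684323 - 1617281082 = 403241 seconds
In hours: 403241 / 3600 ≈ 112.0
In days: 403241 / 86400 ≈ 4.67


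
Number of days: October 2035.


31 days

Month: October (month 10)
October has 31 days


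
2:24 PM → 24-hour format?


14:24

Input: 2:24 PM
PM: 2 + 12 = 14


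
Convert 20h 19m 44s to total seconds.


Hours: 20 × 3600 = 72000
Minutes: 19 × 60 = 1140
Seconds: 44
Total = 72000 + 1140 + 44 = 73184

73184 seconds


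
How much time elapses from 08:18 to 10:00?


1h 42m

End time in minutes: 10×60 + 0 = 600
Start time in minutes: 8×60 + 18 = 498
Difference = 600 - 498 = 102 minutes
= 1 hours 42 minutes


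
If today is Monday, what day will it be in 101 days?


Thursday

Start: Monday (index 0)
(0 + 101) mod 7
= 101 mod 7
= 3
Index 3 → Thursday


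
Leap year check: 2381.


No

Rules: divisible by 4 AND (not by 100 OR by 400)
2381 ÷ 4 = 595 remainder 1 → not divisible by 4
Not divisible by 4 → not a leap year


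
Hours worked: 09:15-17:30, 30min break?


7h 45m (465 minutes)

Total time = (17×60+30) - (9×60+15)
= 1050 - 555 = 495 min
Minus break: 495 - 30 = 465 min
= 7h 45m


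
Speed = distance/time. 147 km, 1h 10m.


Distance: 147 km
Time: 1h 10m = 70 min = 70/60 = 7/6 hours
Speed = 147 ÷ (7/6) = 147 × 6 / 7 = 882/7 = 126.0 km/h

126.0 km/h


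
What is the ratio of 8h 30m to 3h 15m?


34:13 (2.62)

Duration 1: 510 minutes
Duration 2: 195 minutes
Ratio = 510:195
GCD = 15
Simplified = 34:13
As a decimal: 34/13 ≈ 2.62


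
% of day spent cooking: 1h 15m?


5.2%

Time: 75 minutes
Day: 1440 minutes
Percentage = (75/1440) × 100 ≈ 5.2%


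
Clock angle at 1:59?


65.5°

Hour hand = 1×30 + 59×0.5 = 59.5°
Minute hand = 59×6 = 354°
Difference = |59.5 - 354| = 294.5°
Since > 180°: 360 - 294.5 = 65.5°


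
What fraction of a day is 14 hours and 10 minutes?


Total minutes: 14×60 + 10 = 850
Day = 24×60 = 1440 minutes
Fraction = 850/1440 ≈ 0.5903
As a percentage: 850/1440 × 100 ≈ 59.03%

0.5903 (59.03%)


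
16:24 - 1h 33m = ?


Start: 984 minutes from midnight
Subtract: 93 minutes
Remaining: 984 - 93 = 891
Hours: 14, Minutes: 51

14:51


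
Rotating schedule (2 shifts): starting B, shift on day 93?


Shift B

Shifts: A, B
Start: B (index 1)
Day 93: (1 + 93 - 1) mod 2
= 93 mod 2
= 1
Index 1 → shift B


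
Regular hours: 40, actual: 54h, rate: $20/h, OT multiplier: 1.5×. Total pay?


$1220.00

Regular: 40h × $20 = $800.00
Overtime: 54 - 40 = 14h
OT pay: 14h × $20 × 1.5 = $420.00
Total = $800.00 + $420.00 = $1220.00


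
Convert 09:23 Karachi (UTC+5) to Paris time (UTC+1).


05:23

Time difference = UTC+1 - UTC+5 = -4 hours
New hour = (9 -4) mod 24
= 5 mod 24 = 5
Minutes unchanged → 05:23


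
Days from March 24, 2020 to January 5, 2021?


287 days

From March 24, 2020 to January 5, 2021
Rest of March 2020: 31 - 24 = 7
Full months: April 30, May 31, June 30, July 31, August 31, September 30, October 31, November 30, December 31
Days into January 2021: 5
Total = 7 + 30 + 31 + 30 + 31 + 31 + 30 + 31 + 30 + 31 + 5 = 287 days


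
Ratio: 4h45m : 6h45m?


19:27 (0.70)

Duration 1: 285 minutes
Duration 2: 405 minutes
Ratio = 285:405
GCD = 15
Simplified = 19:27
As a decimal: 19/27 ≈ 0.70


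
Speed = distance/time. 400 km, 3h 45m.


Distance: 400 km
Time: 3h 45m = 225 min = 225/60 = 15/4 hours
Speed = 400 ÷ (15/4) = 400 × 4 / 15 = 1600/15 ≈ 106.7 km/h

106.7 km/h


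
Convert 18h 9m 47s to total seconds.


Hours: 18 × 3600 = 64800
Minutes: 9 × 60 = 540
Seconds: 47
Total = 64800 + 540 + 47 = 65387

65387 seconds


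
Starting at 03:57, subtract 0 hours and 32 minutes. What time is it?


Start: 237 minutes from midnight
Subtract: 32 minutes
Remaining: 237 - 32 = 205
Hours: 3, Minutes: 25

03:25


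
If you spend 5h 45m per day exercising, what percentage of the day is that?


24.0%

Time: 345 minutes
Day: 1440 minutes
Percentage = (345/1440) × 100 ≈ 24.0%


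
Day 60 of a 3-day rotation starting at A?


Shift C

Shifts: A, B, C
Start: A (index 0)
Day 60: (0 + 60 - 1) mod 3
= 59 mod 3
= 2
Index 2 → shift C


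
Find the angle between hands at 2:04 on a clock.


38.0°

Hour hand = 2×30 + 4×0.5 = 62.0°
Minute hand = 4×6 = 24°
Difference = |62.0 - 24| = 38.0°


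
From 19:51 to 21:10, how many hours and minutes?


1h 19m

End time in minutes: 21×60 + 10 = 1270
Start time in minutes: 19×60 + 51 = 1191
Difference = 1270 - 1191 = 79 minutes
= 1 hours 19 minutes


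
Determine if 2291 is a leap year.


Rules: divisible by 4 AND (not by 100 OR by 400)
2291 ÷ 4 = 572 remainder 3 → not divisible by 4
Not divisible by 4 → not a leap year

No


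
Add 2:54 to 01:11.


04:05

Start: 71 minutes from midnight
Add: 174 minutes
Total: 245 minutes
Hours: 245 ÷ 60 = 4 remainder 5


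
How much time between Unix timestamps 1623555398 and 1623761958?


Difference = 1623761958 - 1623555398 = 206560 seconds
In hours: 206560 / 3600 ≈ 57.4
In days: 206560 / 86400 ≈ 2.39

206560 seconds (57.4 hours / 2.39 days)


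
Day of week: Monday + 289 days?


Wednesday

Start: Monday (index 0)
(0 + 289) mod 7
= 289 mod 7
= 2
Index 2 → Wednesday


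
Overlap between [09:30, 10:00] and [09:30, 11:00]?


Meeting A: 570-600 (in minutes from midnight)
Meeting B: 570-660
Overlap start = max(570, 570) = 570
Overlap end = min(600, 660) = 600
Overlap = max(0, 600 - 570) = 30 min

30 minutes


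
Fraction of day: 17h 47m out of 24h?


Total minutes: 17×60 + 47 = 1067
Day = 24×60 = 1440 minutes
Fraction = 1067/1440 ≈ 0.7410
As a percentage: 1067/1440 × 100 ≈ 74.10%

0.7410 (74.10%)


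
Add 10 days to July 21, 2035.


July 31, 2035

Start: July 21, 2035
Add 10 days
July 21 + 10 = July 31, 2035


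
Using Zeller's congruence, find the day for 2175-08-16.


Zeller's congruence:
q=16, m=8, k=75, j=21
h = (16 + ⌊13×9/5⌋ + 75 + ⌊75/4⌋ + ⌊21/4⌋ - 2×21) mod 7
= (16 + 23 + 75 + 18 + 5 - 42) mod 7
= 95 mod 7 = 4
h=4 → Wednesday

Wednesday


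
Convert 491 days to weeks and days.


70 weeks 1 days

Weeks: 491 ÷ 7 = 70 remainder 1


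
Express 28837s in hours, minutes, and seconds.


Hours: 28837 ÷ 3600 = 8 remainder 37
Minutes: 37 ÷ 60 = 0 remainder 37
Seconds: 37

8h 0m 37s


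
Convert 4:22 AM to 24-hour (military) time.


Input: 4:22 AM
AM hour stays: 4

04:22


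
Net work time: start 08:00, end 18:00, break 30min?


9h 30m (570 minutes)

Total time = (18×60+0) - (8×60+0)
= 1080 - 480 = 600 min
Minus break: 600 - 30 = 570 min
= 9h 30m


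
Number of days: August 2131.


31 days

Month: August (month 8)
August has 31 days


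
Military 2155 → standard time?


9:55 PM

Hour: 21
21 - 12 = 9 → PM


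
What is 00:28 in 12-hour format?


Hour: 0
0 → 12 AM (midnight)

12:28 AM


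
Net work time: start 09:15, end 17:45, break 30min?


8h 0m (480 minutes)

Total time = (17×60+45) - (9×60+15)
= 1065 - 555 = 510 min
Minus break: 510 - 30 = 480 min
= 8h 0m


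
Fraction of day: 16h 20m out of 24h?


0.6806 (68.06%)

Total minutes: 16×60 + 20 = 980
Day = 24×60 = 1440 minutes
Fraction = 980/1440 ≈ 0.6806
As a percentage: 980/1440 × 100 ≈ 68.06%


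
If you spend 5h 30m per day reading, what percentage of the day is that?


Time: 330 minutes
Day: 1440 minutes
Percentage = (330/1440) × 100 ≈ 22.9%

22.9%


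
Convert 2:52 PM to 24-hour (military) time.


14:52

Input: 2:52 PM
PM: 2 + 12 = 14


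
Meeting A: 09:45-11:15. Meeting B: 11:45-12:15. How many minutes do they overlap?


0 minutes

Meeting A: 585-675 (in minutes from midnight)
Meeting B: 705-735
Overlap start = max(585, 705) = 705
Overlap end = min(675, 735) = 675
Overlap = max(0, 675 - 705) = 0 min


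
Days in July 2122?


31 days

Month: July (month 7)
July has 31 days


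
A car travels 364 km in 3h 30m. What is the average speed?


104.0 km/h

Distance: 364 km
Time: 3h 30m = 210 min = 210/60 = 7/2 hours
Speed = 364 ÷ (7/2) = 364 × 2 / 7 = 728/7 = 104.0 km/h


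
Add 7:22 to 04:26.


Start: 266 minutes from midnight
Add: 442 minutes
Total: 708 minutes
Hours: 708 ÷ 60 = 11 remainder 48

11:48


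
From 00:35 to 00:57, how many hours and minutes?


End time in minutes: 0×60 + 57 = 57
Start time in minutes: 0×60 + 35 = 35
Difference = 57 - 35 = 22 minutes
= 0 hours 22 minutes

0h 22m


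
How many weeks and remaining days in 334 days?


47 weeks 5 days

Weeks: 334 ÷ 7 = 47 remainder 5


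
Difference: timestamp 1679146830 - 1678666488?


480342 seconds (133.4 hours / 5.56 days)

Difference = 1679146830 - 1678666488 = 480342 seconds
In hours: 480342 / 3600 ≈ 133.4
In days: 480342 / 86400 ≈ 5.56


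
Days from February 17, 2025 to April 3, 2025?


From February 17, 2025 to April 3, 2025
Rest of February 2025: 28 - 17 = 11
Full months: March 31
Days into April 2025: 3
Total = 11 + 31 + 3 = 45 days

45 days


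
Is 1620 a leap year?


Rules: divisible by 4 AND (not by 100 OR by 400)
1620 ÷ 4 = 405 exactly → divisible by 4
1620 ÷ 100 = 16 remainder 20 → not divisible by 100
Divisible by 4 but not by 100 → leap year

Yes


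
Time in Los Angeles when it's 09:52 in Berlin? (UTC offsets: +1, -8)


Time difference = UTC-8 - UTC+1 = -9 hours
New hour = (9 -9) mod 24
= 0 mod 24 = 0
Minutes unchanged → 00:52

00:52


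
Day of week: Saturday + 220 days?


Start: Saturday (index 5)
(5 + 220) mod 7
= 225 mod 7
= 1
Index 1 → Tuesday

Tuesday


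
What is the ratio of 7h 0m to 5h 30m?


Duration 1: 420 minutes
Duration 2: 330 minutes
Ratio = 420:330
GCD = 30
Simplified = 14:11
As a decimal: 14/11 ≈ 1.27

14:11 (1.27)


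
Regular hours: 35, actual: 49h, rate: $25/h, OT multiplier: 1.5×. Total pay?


$1400.00

Regular: 35h × $25 = $875.00
Overtime: 49 - 35 = 14h
OT pay: 14h × $25 × 1.5 = $525.00
Total = $875.00 + $525.00 = $1400.00


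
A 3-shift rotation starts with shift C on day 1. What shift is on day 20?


Shift A

Shifts: A, B, C
Start: C (index 2)
Day 20: (2 + 20 - 1) mod 3
= 21 mod 3
= 0
Index 0 → shift A


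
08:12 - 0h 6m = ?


08:06

Start: 492 minutes from midnight
Subtract: 6 minutes
Remaining: 492 - 6 = 486
Hours: 8, Minutes: 6


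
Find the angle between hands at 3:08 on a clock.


46.0°

Hour hand = 3×30 + 8×0.5 = 94.0°
Minute hand = 8×6 = 48°
Difference = |94.0 - 48| = 46.0°


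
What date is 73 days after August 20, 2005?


November 1, 2005

Start: August 20, 2005
Add 73 days
August 20 → September 1: 31 - 20 + 1 = 12 days (73 - 12 = 61 left)
September 1 → October 1: 30 - 1 + 1 = 30 days (61 - 30 = 31 left)
October 1 → November 1: 31 - 1 + 1 = 31 days (31 - 31 = 0 left)
Land exactly on November 1, 2005


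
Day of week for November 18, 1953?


Zeller's congruence:
q=18, m=11, k=53, j=19
h = (18 + ⌊13×12/5⌋ + 53 + ⌊53/4⌋ + ⌊19/4⌋ - 2×19) mod 7
= (18 + 31 + 53 + 13 + 4 - 38) mod 7
= 81 mod 7 = 4
h=4 → Wednesday

Wednesday


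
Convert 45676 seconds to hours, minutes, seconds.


12h 41m 16s

Hours: 45676 ÷ 3600 = 12 remainder 2476
Minutes: 2476 ÷ 60 = 41 remainder 16
Seconds: 16


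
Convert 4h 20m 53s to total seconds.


Hours: 4 × 3600 = 14400
Minutes: 20 × 60 = 1200
Seconds: 53
Total = 14400 + 1200 + 53 = 15653

15653 seconds


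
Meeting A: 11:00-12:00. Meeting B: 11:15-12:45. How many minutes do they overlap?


45 minutes

Meeting A: 660-720 (in minutes from midnight)
Meeting B: 675-765
Overlap start = max(660, 675) = 675
Overlap end = min(720, 765) = 720
Overlap = max(0, 720 - 675) = 45 min


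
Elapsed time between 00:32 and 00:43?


End time in minutes: 0×60 + 43 = 43
Start time in minutes: 0×60 + 32 = 32
Difference = 43 - 32 = 11 minutes
= 0 hours 11 minutes

0h 11m


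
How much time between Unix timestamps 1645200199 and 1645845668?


Difference = 1645845668 - 1645200199 = 645469 seconds
In hours: 645469 / 3600 ≈ 179.3
In days: 645469 / 86400 ≈ 7.47

645469 seconds (179.3 hours / 7.47 days)


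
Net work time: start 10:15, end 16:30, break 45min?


Total time = (16×60+30) - (10×60+15)
= 990 - 615 = 375 min
Minus break: 375 - 45 = 330 min
= 5h 30m

5h 30m (330 minutes)


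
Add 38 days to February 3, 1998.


Start: February 3, 1998
Add 38 days
February 3 → March 1: 28 - 3 + 1 = 26 days (38 - 26 = 12 left)
March 1 + 12 = March 13, 1998

March 13, 1998


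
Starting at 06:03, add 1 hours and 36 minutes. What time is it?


07:39

Start: 363 minutes from midnight
Add: 96 minutes
Total: 459 minutes
Hours: 459 ÷ 60 = 7 remainder 39


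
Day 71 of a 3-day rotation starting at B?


Shifts: A, B, C
Start: B (index 1)
Day 71: (1 + 71 - 1) mod 3
= 71 mod 3
= 2
Index 2 → shift C

Shift C


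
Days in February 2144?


29 days

Month: February (month 2)
February: 28 or 29 (leap year)
2144 leap year? Yes


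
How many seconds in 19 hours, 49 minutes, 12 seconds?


71352 seconds

Hours: 19 × 3600 = 68400
Minutes: 49 × 60 = 2940
Seconds: 12
Total = 68400 + 2940 + 12 = 71352


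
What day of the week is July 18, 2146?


Monday

Zeller's congruence:
q=18, m=7, k=46, j=21
h = (18 + ⌊13×8/5⌋ + 46 + ⌊46/4⌋ + ⌊21/4⌋ - 2×21) mod 7
= (18 + 20 + 46 + 11 + 5 - 42) mod 7
= 58 mod 7 = 2
h=2 → Monday


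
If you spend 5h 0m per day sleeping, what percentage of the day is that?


Time: 300 minutes
Day: 1440 minutes
Percentage = (300/1440) × 100 ≈ 20.8%

20.8%


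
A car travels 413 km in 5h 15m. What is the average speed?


78.7 km/h

Distance: 413 km
Time: 5h 15m = 315 min = 315/60 = 21/4 hours
Speed = 413 ÷ (21/4) = 413 × 4 / 21 = 1652/21 ≈ 78.7 km/h


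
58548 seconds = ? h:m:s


Hours: 58548 ÷ 3600 = 16 remainder 948
Minutes: 948 ÷ 60 = 15 remainder 48
Seconds: 48

16h 15m 48s


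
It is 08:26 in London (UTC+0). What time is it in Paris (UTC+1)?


09:26

Time difference = UTC+1 - UTC+0 = +1 hours
New hour = (8 + 1) mod 24
= 9 mod 24 = 9
Minutes unchanged → 09:26


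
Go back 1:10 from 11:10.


Start: 670 minutes from midnight
Subtract: 70 minutes
Remaining: 670 - 70 = 600
Hours: 10, Minutes: 0

10:00


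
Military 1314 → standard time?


Hour: 13
13 - 12 = 1 → PM

1:14 PM


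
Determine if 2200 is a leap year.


Rules: divisible by 4 AND (not by 100 OR by 400)
2200 ÷ 4 = 550 exactly → divisible by 4
2200 ÷ 100 = 22 exactly → divisible by 100
2200 ÷ 400 = 5 remainder 200 → not divisible by 400
Divisible by 100 but not by 400 → not a leap year

No


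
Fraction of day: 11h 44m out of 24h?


0.4889 (48.89%)

Total minutes: 11×60 + 44 = 704
Day = 24×60 = 1440 minutes
Fraction = 704/1440 ≈ 0.4889
As a percentage: 704/1440 × 100 ≈ 48.89%


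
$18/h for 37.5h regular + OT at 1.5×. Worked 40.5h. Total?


$756.00

Regular: 37.5h × $18 = $675.00
Overtime: 40.5 - 37.5 = 3.0h
OT pay: 3.0h × $18 × 1.5 = $81.00
Total = $675.00 + $81.00 = $756.00


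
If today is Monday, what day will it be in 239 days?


Tuesday

Start: Monday (index 0)
(0 + 239) mod 7
= 239 mod 7
= 1
Index 1 → Tuesday


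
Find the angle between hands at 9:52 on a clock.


Hour hand = 9×30 + 52×0.5 = 296.0°
Minute hand = 52×6 = 312°
Difference = |296.0 - 312| = 16.0°

16.0°


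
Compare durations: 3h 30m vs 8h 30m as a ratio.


Duration 1: 210 minutes
Duration 2: 510 minutes
Ratio = 210:510
GCD = 30
Simplified = 7:17
As a decimal: 7/17 ≈ 0.41

7:17 (0.41)


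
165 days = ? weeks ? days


23 weeks 4 days

Weeks: 165 ÷ 7 = 23 remainder 4


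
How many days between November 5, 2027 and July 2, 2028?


From November 5, 2027 to July 2, 2028
Rest of November 2027: 30 - 5 = 25
Full months: December 31, January 31, February 2028 29, March 31, April 30, May 31, June 30
Days into July 2028: 2
Total = 25 + 31 + 31 + 29 + 31 + 30 + 31 + 30 + 2 = 240 days

240 days


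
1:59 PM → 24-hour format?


13:59

Input: 1:59 PM
PM: 1 + 12 = 13


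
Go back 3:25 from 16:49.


Start: 1009 minutes from midnight
Subtract: 205 minutes
Remaining: 1009 - 205 = 804
Hours: 13, Minutes: 24

13:24


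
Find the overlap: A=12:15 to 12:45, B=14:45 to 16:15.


Meeting A: 735-765 (in minutes from midnight)
Meeting B: 885-975
Overlap start = max(735, 885) = 885
Overlap end = min(765, 975) = 765
Overlap = max(0, 765 - 885) = 0 min

0 minutes


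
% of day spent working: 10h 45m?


Time: 645 minutes
Day: 1440 minutes
Percentage = (645/1440) × 100 ≈ 44.8%

44.8%


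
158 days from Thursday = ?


Start: Thursday (index 3)
(3 + 158) mod 7
= 161 mod 7
= 0
Index 0 → Monday

Monday


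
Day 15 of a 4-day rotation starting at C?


Shift A

Shifts: A, B, C, D
Start: C (index 2)
Day 15: (2 + 15 - 1) mod 4
= 16 mod 4
= 0
Index 0 → shift A


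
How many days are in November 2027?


Month: November (month 11)
November has 30 days

30 days


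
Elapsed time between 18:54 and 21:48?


2h 54m

End time in minutes: 21×60 + 48 = 1308
Start time in minutes: 18×60 + 54 = 1134
Difference = 1308 - 1134 = 174 minutes
= 2 hours 54 minutes


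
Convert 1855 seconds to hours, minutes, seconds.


Hours: 1855 ÷ 3600 = 0 remainder 1855
Minutes: 1855 ÷ 60 = 30 remainder 55
Seconds: 55

0h 30m 55s


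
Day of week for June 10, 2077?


Zeller's congruence:
q=10, m=6, k=77, j=20
h = (10 + ⌊13×7/5⌋ + 77 + ⌊77/4⌋ + ⌊20/4⌋ - 2×20) mod 7
= (10 + 18 + 77 + 19 + 5 - 40) mod 7
= 89 mod 7 = 5
h=5 → Thursday

Thursday


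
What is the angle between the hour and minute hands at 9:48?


Hour hand = 9×30 + 48×0.5 = 294.0°
Minute hand = 48×6 = 288°
Difference = |294.0 - 288| = 6.0°

6.0°


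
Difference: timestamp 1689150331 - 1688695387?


Difference = 1689150331 - 1688695387 = 454944 seconds
In hours: 454944 / 3600 ≈ 126.4
In days: 454944 / 86400 ≈ 5.27

454944 seconds (126.4 hours / 5.27 days)


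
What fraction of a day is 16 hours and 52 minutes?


Total minutes: 16×60 + 52 = 1012
Day = 24×60 = 1440 minutes
Fraction = 1012/1440 ≈ 0.7028
As a percentage: 1012/1440 × 100 ≈ 70.28%

0.7028 (70.28%)


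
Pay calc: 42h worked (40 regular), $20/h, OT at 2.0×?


$880.00

Regular: 40h × $20 = $800.00
Overtime: 42 - 40 = 2h
OT pay: 2h × $20 × 2.0 = $80.00
Total = $800.00 + $80.00 = $880.00


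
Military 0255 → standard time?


Hour: 2
2 < 12 → AM

2:55 AM


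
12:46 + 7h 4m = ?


19:50

Start: 766 minutes from midnight
Add: 424 minutes
Total: 1190 minutes
Hours: 1190 ÷ 60 = 19 remainder 50


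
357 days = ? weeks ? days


51 weeks 0 days

Weeks: 357 ÷ 7 = 51 remainder 0


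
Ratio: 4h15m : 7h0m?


Duration 1: 255 minutes
Duration 2: 420 minutes
Ratio = 255:420
GCD = 15
Simplified = 17:28
As a decimal: 17/28 ≈ 0.61

17:28 (0.61)


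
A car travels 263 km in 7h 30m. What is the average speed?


Distance: 263 km
Time: 7h 30m = 450 min = 450/60 = 15/2 hours
Speed = 263 ÷ (15/2) = 263 × 2 / 15 = 526/15 ≈ 35.1 km/h

35.1 km/h


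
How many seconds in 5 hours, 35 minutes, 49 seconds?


20149 seconds

Hours: 5 × 3600 = 18000
Minutes: 35 × 60 = 2100
Seconds: 49
Total = 18000 + 2100 + 49 = 20149


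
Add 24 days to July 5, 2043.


Start: July 5, 2043
Add 24 days
July 5 + 24 = July 29, 2043

July 29, 2043


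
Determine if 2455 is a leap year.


No

Rules: divisible by 4 AND (not by 100 OR by 400)
2455 ÷ 4 = 613 remainder 3 → not divisible by 4
Not divisible by 4 → not a leap year


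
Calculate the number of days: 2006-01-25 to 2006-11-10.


289 days

From January 25, 2006 to November 10, 2006
Rest of January 2006: 31 - 25 = 6
Full months: February 2006 28, March 31, April 30, May 31, June 30, July 31, August 31, September 30, October 31
Days into November 2006: 10
Total = 6 + 28 + 31 + 30 + 31 + 30 + 31 + 31 + 30 + 31 + 10 = 289 days


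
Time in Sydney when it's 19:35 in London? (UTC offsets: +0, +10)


Time difference = UTC+10 - UTC+0 = +10 hours
New hour = (19 + 10) mod 24
= 29 mod 24 = 5
Minutes unchanged → 05:35; 29 ≥ 24 → next day

05:35 (next day)


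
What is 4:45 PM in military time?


Input: 4:45 PM
PM: 4 + 12 = 16

16:45


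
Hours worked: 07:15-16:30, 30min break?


8h 45m (525 minutes)

Total time = (16×60+30) - (7×60+15)
= 990 - 435 = 555 min
Minus break: 555 - 30 = 525 min
= 8h 45m


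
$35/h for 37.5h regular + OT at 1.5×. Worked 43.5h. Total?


$1627.50

Regular: 37.5h × $35 = $1312.50
Overtime: 43.5 - 37.5 = 6.0h
OT pay: 6.0h × $35 × 1.5 = $315.00
Total = $1312.50 + $315.00 = $1627.50


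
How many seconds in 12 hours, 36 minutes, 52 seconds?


Hours: 12 × 3600 = 43200
Minutes: 36 × 60 = 2160
Seconds: 52
Total = 43200 + 2160 + 52 = 45412

45412 seconds


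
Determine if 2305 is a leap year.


No

Rules: divisible by 4 AND (not by 100 OR by 400)
2305 ÷ 4 = 576 remainder 1 → not divisible by 4
Not divisible by 4 → not a leap year


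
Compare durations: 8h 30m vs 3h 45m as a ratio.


Duration 1: 510 minutes
Duration 2: 225 minutes
Ratio = 510:225
GCD = 15
Simplified = 34:15
As a decimal: 34/15 ≈ 2.27

34:15 (2.27)


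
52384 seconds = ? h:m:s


Hours: 52384 ÷ 3600 = 14 remainder 1984
Minutes: 1984 ÷ 60 = 33 remainder 4
Seconds: 4

14h 33m 4s


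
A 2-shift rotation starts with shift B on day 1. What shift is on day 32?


Shifts: A, B
Start: B (index 1)
Day 32: (1 + 32 - 1) mod 2
= 32 mod 2
= 0
Index 0 → shift A

Shift A


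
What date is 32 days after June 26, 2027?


Start: June 26, 2027
Add 32 days
June 26 → July 1: 30 - 26 + 1 = 5 days (32 - 5 = 27 left)
July 1 + 27 = July 28, 2027

July 28, 2027


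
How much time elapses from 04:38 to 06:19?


1h 41m

End time in minutes: 6×60 + 19 = 379
Start time in minutes: 4×60 + 38 = 278
Difference = 379 - 278 = 101 minutes
= 1 hours 41 minutes


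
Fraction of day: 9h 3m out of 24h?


Total minutes: 9×60 + 3 = 543
Day = 24×60 = 1440 minutes
Fraction = 543/1440 ≈ 0.3771
As a percentage: 543/1440 × 100 ≈ 37.71%

0.3771 (37.71%)


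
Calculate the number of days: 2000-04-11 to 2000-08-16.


From April 11, 2000 to August 16, 2000
Rest of April 2000: 30 - 11 = 19
Full months: May 31, June 30, July 31
Days into August 2000: 16
Total = 19 + 31 + 30 + 31 + 16 = 127 days

127 days


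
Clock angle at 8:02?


131.0°

Hour hand = 8×30 + 2×0.5 = 241.0°
Minute hand = 2×6 = 12°
Difference = |241.0 - 12| = 229.0°
Since > 180°: 360 - 229.0 = 131.0°


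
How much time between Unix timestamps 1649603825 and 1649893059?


289234 seconds (80.3 hours / 3.35 days)

Difference = 1649893059 - 1649603825 = 289234 seconds
In hours: 289234 / 3600 ≈ 80.3
In days: 289234 / 86400 ≈ 3.35


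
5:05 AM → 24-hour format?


05:05

Input: 5:05 AM
AM hour stays: 5


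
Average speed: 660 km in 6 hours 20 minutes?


104.2 km/h

Distance: 660 km
Time: 6h 20m = 380 min = 380/60 = 19/3 hours
Speed = 660 ÷ (19/3) = 660 × 3 / 19 = 1980/19 ≈ 104.2 km/h


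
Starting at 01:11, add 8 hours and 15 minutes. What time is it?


09:26

Start: 71 minutes from midnight
Add: 495 minutes
Total: 566 minutes
Hours: 566 ÷ 60 = 9 remainder 26


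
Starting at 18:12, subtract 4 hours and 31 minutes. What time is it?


Start: 1092 minutes from midnight
Subtract: 271 minutes
Remaining: 1092 - 271 = 821
Hours: 13, Minutes: 41

13:41


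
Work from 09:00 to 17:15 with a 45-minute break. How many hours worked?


7h 30m (450 minutes)

Total time = (17×60+15) - (9×60+0)
= 1035 - 540 = 495 min
Minus break: 495 - 45 = 450 min
= 7h 30m


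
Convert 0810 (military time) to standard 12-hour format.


Hour: 8
8 < 12 → AM

8:10 AM


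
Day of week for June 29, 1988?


Zeller's congruence:
q=29, m=6, k=88, j=19
h = (29 + ⌊13×7/5⌋ + 88 + ⌊88/4⌋ + ⌊19/4⌋ - 2×19) mod 7
= (29 + 18 + 88 + 22 + 4 - 38) mod 7
= 123 mod 7 = 4
h=4 → Wednesday

Wednesday


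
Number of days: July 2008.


Month: July (month 7)
July has 31 days

31 days


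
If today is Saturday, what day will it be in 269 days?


Tuesday

Start: Saturday (index 5)
(5 + 269) mod 7
= 274 mod 7
= 1
Index 1 → Tuesday


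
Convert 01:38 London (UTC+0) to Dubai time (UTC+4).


05:38

Time difference = UTC+4 - UTC+0 = +4 hours
New hour = (1 + 4) mod 24
= 5 mod 24 = 5
Minutes unchanged → 05:38


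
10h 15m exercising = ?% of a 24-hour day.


Time: 615 minutes
Day: 1440 minutes
Percentage = (615/1440) × 100 ≈ 42.7%

42.7%


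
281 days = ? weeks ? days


Weeks: 281 ÷ 7 = 40 remainder 1

40 weeks 1 days


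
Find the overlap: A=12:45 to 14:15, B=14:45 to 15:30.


Meeting A: 765-855 (in minutes from midnight)
Meeting B: 885-930
Overlap start = max(765, 885) = 885
Overlap end = min(855, 930) = 855
Overlap = max(0, 855 - 885) = 0 min

0 minutes


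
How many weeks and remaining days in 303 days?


43 weeks 2 days

Weeks: 303 ÷ 7 = 43 remainder 2


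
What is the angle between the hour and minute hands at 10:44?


Hour hand = 10×30 + 44×0.5 = 322.0°
Minute hand = 44×6 = 264°
Difference = |322.0 - 264| = 58.0°

58.0°


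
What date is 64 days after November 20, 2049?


January 23, 2050

Start: November 20, 2049
Add 64 days
November 20 → December 1: 30 - 20 + 1 = 11 days (64 - 11 = 53 left)
December 1 → January 1: 31 - 1 + 1 = 31 days (53 - 31 = 22 left)
January 1 + 22 = January 23, 2050


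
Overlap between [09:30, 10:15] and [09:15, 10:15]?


45 minutes

Meeting A: 570-615 (in minutes from midnight)
Meeting B: 555-615
Overlap start = max(570, 555) = 570
Overlap end = min(615, 615) = 615
Overlap = max(0, 615 - 570) = 45 min


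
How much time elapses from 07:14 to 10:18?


End time in minutes: 10×60 + 18 = 618
Start time in minutes: 7×60 + 14 = 434
Difference = 618 - 434 = 184 minutes
= 3 hours 4 minutes

3h 4m


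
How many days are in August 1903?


31 days

Month: August (month 8)
August has 31 days


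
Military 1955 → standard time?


7:55 PM

Hour: 19
19 - 12 = 7 → PM


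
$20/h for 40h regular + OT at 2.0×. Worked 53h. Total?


Regular: 40h × $20 = $800.00
Overtime: 53 - 40 = 13h
OT pay: 13h × $20 × 2.0 = $520.00
Total = $800.00 + $520.00 = $1320.00

$1320.00


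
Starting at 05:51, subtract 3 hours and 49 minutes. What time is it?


Start: 351 minutes from midnight
Subtract: 229 minutes
Remaining: 351 - 229 = 122
Hours: 2, Minutes: 2

02:02


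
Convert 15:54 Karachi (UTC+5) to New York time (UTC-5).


05:54

Time difference = UTC-5 - UTC+5 = -10 hours
New hour = (15 -10) mod 24
= 5 mod 24 = 5
Minutes unchanged → 05:54


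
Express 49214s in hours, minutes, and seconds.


13h 40m 14s

Hours: 49214 ÷ 3600 = 13 remainder 2414
Minutes: 2414 ÷ 60 = 40 remainder 14
Seconds: 14


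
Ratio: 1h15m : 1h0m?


5:4 (1.25)

Duration 1: 75 minutes
Duration 2: 60 minutes
Ratio = 75:60
GCD = 15
Simplified = 5:4
As a decimal: 5/4 = 1.25


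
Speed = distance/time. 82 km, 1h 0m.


Distance: 82 km
Time: 1 hours
Speed = 82 / 1 = 82.0 km/h

82.0 km/h


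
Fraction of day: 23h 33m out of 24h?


Total minutes: 23×60 + 33 = 1413
Day = 24×60 = 1440 minutes
Fraction = 1413/1440 ≈ 0.9813
As a percentage: 1413/1440 × 100 ≈ 98.13%

0.9813 (98.13%)


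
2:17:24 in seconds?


8244 seconds

Hours: 2 × 3600 = 7200
Minutes: 17 × 60 = 1020
Seconds: 24
Total = 7200 + 1020 + 24 = 8244


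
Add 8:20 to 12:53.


Start: 773 minutes from midnight
Add: 500 minutes
Total: 1273 minutes
Hours: 1273 ÷ 60 = 21 remainder 13

21:13


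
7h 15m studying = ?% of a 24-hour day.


30.2%

Time: 435 minutes
Day: 1440 minutes
Percentage = (435/1440) × 100 ≈ 30.2%


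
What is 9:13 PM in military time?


Input: 9:13 PM
PM: 9 + 12 = 21

21:13


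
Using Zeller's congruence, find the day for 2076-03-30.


Monday

Zeller's congruence:
q=30, m=3, k=76, j=20
h = (30 + ⌊13×4/5⌋ + 76 + ⌊76/4⌋ + ⌊20/4⌋ - 2×20) mod 7
= (30 + 10 + 76 + 19 + 5 - 40) mod 7
= 100 mod 7 = 2
h=2 → Monday


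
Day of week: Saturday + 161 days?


Saturday

Start: Saturday (index 5)
(5 + 161) mod 7
= 166 mod 7
= 5
Index 5 → Saturday


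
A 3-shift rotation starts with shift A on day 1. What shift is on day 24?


Shift C

Shifts: A, B, C
Start: A (index 0)
Day 24: (0 + 24 - 1) mod 3
= 23 mod 3
= 2
Index 2 → shift C


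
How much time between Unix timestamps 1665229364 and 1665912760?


683396 seconds (189.8 hours / 7.91 days)

Difference = 1665912760 - 1665229364 = 683396 seconds
In hours: 683396 / 3600 ≈ 189.8
In days: 683396 / 86400 ≈ 7.91


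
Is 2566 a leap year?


Rules: divisible by 4 AND (not by 100 OR by 400)
2566 ÷ 4 = 641 remainder 2 → not divisible by 4
Not divisible by 4 → not a leap year

No


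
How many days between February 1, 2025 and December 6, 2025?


308 days

From February 1, 2025 to December 6, 2025
Rest of February 2025: 28 - 1 = 27
Full months: March 31, April 30, May 31, June 30, July 31, August 31, September 30, October 31, November 30
Days into December 2025: 6
Total = 27 + 31 + 30 + 31 + 30 + 31 + 31 + 30 + 31 + 30 + 6 = 308 days


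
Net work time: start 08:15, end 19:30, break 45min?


10h 30m (630 minutes)

Total time = (19×60+30) - (8×60+15)
= 1170 - 495 = 675 min
Minus break: 675 - 45 = 630 min
= 10h 30m


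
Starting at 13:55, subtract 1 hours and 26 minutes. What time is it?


12:29

Start: 835 minutes from midnight
Subtract: 86 minutes
Remaining: 835 - 86 = 749
Hours: 12, Minutes: 29


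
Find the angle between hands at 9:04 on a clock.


112.0°

Hour hand = 9×30 + 4×0.5 = 272.0°
Minute hand = 4×6 = 24°
Difference = |272.0 - 24| = 248.0°
Since > 180°: 360 - 248.0 = 112.0°


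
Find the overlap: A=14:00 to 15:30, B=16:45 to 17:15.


0 minutes

Meeting A: 840-930 (in minutes from midnight)
Meeting B: 1005-1035
Overlap start = max(840, 1005) = 1005
Overlap end = min(930, 1035) = 930
Overlap = max(0, 930 - 1005) = 0 min


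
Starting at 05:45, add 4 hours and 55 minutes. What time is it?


10:40

Start: 345 minutes from midnight
Add: 295 minutes
Total: 640 minutes
Hours: 640 ÷ 60 = 10 remainder 40


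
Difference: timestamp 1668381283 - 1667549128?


Difference = 1668381283 - 1667549128 = 832155 seconds
In hours: 832155 / 3600 ≈ 231.2
In days: 832155 / 86400 ≈ 9.63

832155 seconds (231.2 hours / 9.63 days)


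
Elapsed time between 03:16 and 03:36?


0h 20m

End time in minutes: 3×60 + 36 = 216
Start time in minutes: 3×60 + 16 = 196
Difference = 216 - 196 = 20 minutes
= 0 hours 20 minutes


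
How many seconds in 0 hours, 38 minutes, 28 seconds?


Hours: 0 × 3600 = 0
Minutes: 38 × 60 = 2280
Seconds: 28
Total = 0 + 2280 + 28 = 2308

2308 seconds


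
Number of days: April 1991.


Month: April (month 4)
April has 30 days

30 days


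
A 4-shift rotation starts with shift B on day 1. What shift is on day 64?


Shift A

Shifts: A, B, C, D
Start: B (index 1)
Day 64: (1 + 64 - 1) mod 4
= 64 mod 4
= 0
Index 0 → shift A


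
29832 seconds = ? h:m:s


8h 17m 12s

Hours: 29832 ÷ 3600 = 8 remainder 1032
Minutes: 1032 ÷ 60 = 17 remainder 12
Seconds: 12


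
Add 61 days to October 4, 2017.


Start: October 4, 2017
Add 61 days
October 4 → November 1: 31 - 4 + 1 = 28 days (61 - 28 = 33 left)
November 1 → December 1: 30 - 1 + 1 = 30 days (33 - 30 = 3 left)
December 1 + 3 = December 4, 2017

December 4, 2017


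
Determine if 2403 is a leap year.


No

Rules: divisible by 4 AND (not by 100 OR by 400)
2403 ÷ 4 = 600 remainder 3 → not divisible by 4
Not divisible by 4 → not a leap year


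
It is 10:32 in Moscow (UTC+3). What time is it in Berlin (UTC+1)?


08:32

Time difference = UTC+1 - UTC+3 = -2 hours
New hour = (10 -2) mod 24
= 8 mod 24 = 8
Minutes unchanged → 08:32


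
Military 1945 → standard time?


Hour: 19
19 - 12 = 7 → PM

7:45 PM


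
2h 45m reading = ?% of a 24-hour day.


Time: 165 minutes
Day: 1440 minutes
Percentage = (165/1440) × 100 ≈ 11.5%

11.5%


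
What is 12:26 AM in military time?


00:26

Input: 12:26 AM
12 AM → 00 (midnight)


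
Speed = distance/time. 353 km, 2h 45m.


Distance: 353 km
Time: 2h 45m = 165 min = 165/60 = 11/4 hours
Speed = 353 ÷ (11/4) = 353 × 4 / 11 = 1412/11 ≈ 128.4 km/h

128.4 km/h


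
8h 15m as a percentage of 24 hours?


Total minutes: 8×60 + 15 = 495
Day = 24×60 = 1440 minutes
Fraction = 495/1440 ≈ 0.3438
As a percentage: 495/1440 × 100 ≈ 34.38%

0.3438 (34.38%)


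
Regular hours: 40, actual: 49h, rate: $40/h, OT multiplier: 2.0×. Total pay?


Regular: 40h × $40 = $1600.00
Overtime: 49 - 40 = 9h
OT pay: 9h × $40 × 2.0 = $720.00
Total = $1600.00 + $720.00 = $2320.00

$2320.00


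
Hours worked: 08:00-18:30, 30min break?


10h 0m (600 minutes)

Total time = (18×60+30) - (8×60+0)
= 1110 - 480 = 630 min
Minus break: 630 - 30 = 600 min
= 10h 0m


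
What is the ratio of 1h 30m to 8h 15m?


2:11 (0.18)

Duration 1: 90 minutes
Duration 2: 495 minutes
Ratio = 90:495
GCD = 45
Simplified = 2:11
As a decimal: 2/11 ≈ 0.18


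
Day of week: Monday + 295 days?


Start: Monday (index 0)
(0 + 295) mod 7
= 295 mod 7
= 1
Index 1 → Tuesday

Tuesday


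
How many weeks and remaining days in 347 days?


Weeks: 347 ÷ 7 = 49 remainder 4

49 weeks 4 days


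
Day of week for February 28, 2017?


Tuesday

Zeller's congruence:
q=28, m=14, k=16, j=20
h = (28 + ⌊13×15/5⌋ + 16 + ⌊16/4⌋ + ⌊20/4⌋ - 2×20) mod 7
= (28 + 39 + 16 + 4 + 5 - 40) mod 7
= 52 mod 7 = 3
h=3 → Tuesday


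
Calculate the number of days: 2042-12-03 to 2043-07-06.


215 days

From December 3, 2042 to July 6, 2043
Rest of December 2042: 31 - 3 = 28
Full months: January 31, February 2043 28, March 31, April 30, May 31, June 30
Days into July 2043: 6
Total = 28 + 31 + 28 + 31 + 30 + 31 + 30 + 6 = 215 days


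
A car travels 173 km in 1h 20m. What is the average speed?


129.8 km/h

Distance: 173 km
Time: 1h 20m = 80 min = 80/60 = 4/3 hours
Speed = 173 ÷ (4/3) = 173 × 3 / 4 = 519/4 ≈ 129.8 km/h


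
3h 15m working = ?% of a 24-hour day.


Time: 195 minutes
Day: 1440 minutes
Percentage = (195/1440) × 100 ≈ 13.5%

13.5%


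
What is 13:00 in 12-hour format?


1:00 PM

Hour: 13
13 - 12 = 1 → PM


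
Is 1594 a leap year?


Rules: divisible by 4 AND (not by 100 OR by 400)
1594 ÷ 4 = 398 remainder 2 → not divisible by 4
Not divisible by 4 → not a leap year

No


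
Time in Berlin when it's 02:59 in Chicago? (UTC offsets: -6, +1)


09:59

Time difference = UTC+1 - UTC-6 = +7 hours
New hour = (2 + 7) mod 24
= 9 mod 24 = 9
Minutes unchanged → 09:59


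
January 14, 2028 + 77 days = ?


Start: January 14, 2028
Add 77 days
January 14 → February 1: 31 - 14 + 1 = 18 days (77 - 18 = 59 left)
February 1 → March 1: 29 - 1 + 1 = 29 days (59 - 29 = 30 left)
March 1 + 30 = March 31, 2028

March 31, 2028


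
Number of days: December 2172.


Month: December (month 12)
December has 31 days

31 days


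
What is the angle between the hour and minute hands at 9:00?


90.0°

Hour hand = 9×30 + 0×0.5 = 270.0°
Minute hand = 0×6 = 0°
Difference = |270.0 - 0| = 270.0°
Since > 180°: 360 - 270.0 = 90.0°


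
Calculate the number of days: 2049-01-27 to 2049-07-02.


From January 27, 2049 to July 2, 2049
Rest of January 2049: 31 - 27 = 4
Full months: February 2049 28, March 31, April 30, May 31, June 30
Days into July 2049: 2
Total = 4 + 28 + 31 + 30 + 31 + 30 + 2 = 156 days

156 days


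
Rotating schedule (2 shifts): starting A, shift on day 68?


Shifts: A, B
Start: A (index 0)
Day 68: (0 + 68 - 1) mod 2
= 67 mod 2
= 1
Index 1 → shift B

Shift B


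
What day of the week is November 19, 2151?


Friday

Zeller's congruence:
q=19, m=11, k=51, j=21
h = (19 + ⌊13×12/5⌋ + 51 + ⌊51/4⌋ + ⌊21/4⌋ - 2×21) mod 7
= (19 + 31 + 51 + 12 + 5 - 42) mod 7
= 76 mod 7 = 6
h=6 → Friday


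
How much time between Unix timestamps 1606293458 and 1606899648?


Difference = 1606899648 - 1606293458 = 606190 seconds
In hours: 606190 / 3600 ≈ 168.4
In days: 606190 / 86400 ≈ 7.02

606190 seconds (168.4 hours / 7.02 days)


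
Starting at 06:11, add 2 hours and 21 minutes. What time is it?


08:32

Start: 371 minutes from midnight
Add: 141 minutes
Total: 512 minutes
Hours: 512 ÷ 60 = 8 remainder 32


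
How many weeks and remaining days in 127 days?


Weeks: 127 ÷ 7 = 18 remainder 1

18 weeks 1 days


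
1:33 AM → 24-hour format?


01:33

Input: 1:33 AM
AM hour stays: 1


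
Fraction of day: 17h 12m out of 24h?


Total minutes: 17×60 + 12 = 1032
Day = 24×60 = 1440 minutes
Fraction = 1032/1440 ≈ 0.7167
As a percentage: 1032/1440 × 100 ≈ 71.67%

0.7167 (71.67%)


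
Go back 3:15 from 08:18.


Start: 498 minutes from midnight
Subtract: 195 minutes
Remaining: 498 - 195 = 303
Hours: 5, Minutes: 3

05:03


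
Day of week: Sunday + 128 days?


Tuesday

Start: Sunday (index 6)
(6 + 128) mod 7
= 134 mod 7
= 1
Index 1 → Tuesday


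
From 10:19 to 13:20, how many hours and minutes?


End time in minutes: 13×60 + 20 = 800
Start time in minutes: 10×60 + 19 = 619
Difference = 800 - 619 = 181 minutes
= 3 hours 1 minutes

3h 1m


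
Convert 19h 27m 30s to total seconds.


Hours: 19 × 3600 = 68400
Minutes: 27 × 60 = 1620
Seconds: 30
Total = 68400 + 1620 + 30 = 70050

70050 seconds


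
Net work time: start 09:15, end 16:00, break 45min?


Total time = (16×60+0) - (9×60+15)
= 960 - 555 = 405 min
Minus break: 405 - 45 = 360 min
= 6h 0m

6h 0m (360 minutes)


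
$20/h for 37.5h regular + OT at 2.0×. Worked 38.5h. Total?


$790.00

Regular: 37.5h × $20 = $750.00
Overtime: 38.5 - 37.5 = 1.0h
OT pay: 1.0h × $20 × 2.0 = $40.00
Total = $750.00 + $40.00 = $790.00
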